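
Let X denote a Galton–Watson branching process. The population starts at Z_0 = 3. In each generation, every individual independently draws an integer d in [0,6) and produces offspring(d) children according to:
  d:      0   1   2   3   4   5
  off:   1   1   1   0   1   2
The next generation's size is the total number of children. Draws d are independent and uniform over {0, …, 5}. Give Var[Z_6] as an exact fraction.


Outcome values over d=0..5: [1, 1, 1, 0, 1, 2]
Σy = 6, Σy² = 8, M = 6
μ = 6/6 = 1,  σ² = 8/6 − (1)² = 1/3
V_0 = 0, E_0 = 3
V_1 = 1/3·E_0 + (1)²·V_0 = 1;  E_1 = 3
V_2 = 1/3·E_1 + (1)²·V_1 = 2;  E_2 = 3
V_3 = 1/3·E_2 + (1)²·V_2 = 3;  E_3 = 3
V_4 = 1/3·E_3 + (1)²·V_3 = 4;  E_4 = 3
V_5 = 1/3·E_4 + (1)²·V_4 = 5;  E_5 = 3
V_6 = 1/3·E_5 + (1)²·V_5 = 6;  E_6 = 3

6


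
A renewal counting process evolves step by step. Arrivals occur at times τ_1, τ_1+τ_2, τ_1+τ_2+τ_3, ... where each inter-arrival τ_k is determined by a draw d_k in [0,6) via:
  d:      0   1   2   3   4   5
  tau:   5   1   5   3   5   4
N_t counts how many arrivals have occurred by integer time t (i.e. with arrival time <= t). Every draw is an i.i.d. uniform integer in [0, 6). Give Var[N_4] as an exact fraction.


725495/1679616

Inter-arrival values over d=0..5: [5, 1, 5, 3, 5, 4]
Each d has probability 1/6, so the pmf of τ is: f(1) = 1/6, f(3) = 1/6, f(4) = 1/6, f(5) = 1/2
Let p_n(j) = P(N_n = j), with p_0 = [1]. Condition on τ_1: p_n(0) = P(τ > n), and for j >= 1, p_n(j) = Σ_{k<=n} f(k)·p_{n−k}(j−1)
p_1 = [5/6, 1/6]  (j = 0..1)
p_2 = [5/6, 5/36, 1/36]  (j = 0..2)
p_3 = [2/3, 11/36, 5/216, 1/216]  (j = 0..3)
p_4 = [1/2, 5/12, 17/216, 5/1296, 1/1296]  (j = 0..4)
E[N_4] = Σ j·p_4(j) = 763/1296;  E[N_4²] = Σ j²·p_4(j) = 1009/1296
Var[N_4] = 1009/1296 − (763/1296)² = 725495/1679616


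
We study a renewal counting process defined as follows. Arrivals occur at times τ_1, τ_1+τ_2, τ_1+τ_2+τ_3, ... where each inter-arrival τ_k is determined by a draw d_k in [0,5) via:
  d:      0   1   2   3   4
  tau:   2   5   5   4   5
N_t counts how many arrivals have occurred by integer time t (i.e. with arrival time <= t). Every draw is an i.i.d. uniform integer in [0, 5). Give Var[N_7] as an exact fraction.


3884/15625

Inter-arrival values over d=0..4: [2, 5, 5, 4, 5]
Each d has probability 1/5, so the pmf of τ is: f(2) = 1/5, f(4) = 1/5, f(5) = 3/5
Let p_n(j) = P(N_n = j), with p_0 = [1]. Condition on τ_1: p_n(0) = P(τ > n), and for j >= 1, p_n(j) = Σ_{k<=n} f(k)·p_{n−k}(j−1)
p_1 = [1]  (j = 0)
p_2 = [4/5, 1/5]  (j = 0..1)
p_3 = [4/5, 1/5]  (j = 0..1)
p_4 = [3/5, 9/25, 1/25]  (j = 0..2)
p_5 = [0, 24/25, 1/25]  (j = 0..2)
p_6 = [0, 22/25, 14/125, 1/125]  (j = 0..3)
p_7 = [0, 16/25, 44/125, 1/125]  (j = 0..3)
E[N_7] = Σ j·p_7(j) = 171/125;  E[N_7²] = Σ j²·p_7(j) = 53/25
Var[N_7] = 53/25 − (171/125)² = 3884/15625


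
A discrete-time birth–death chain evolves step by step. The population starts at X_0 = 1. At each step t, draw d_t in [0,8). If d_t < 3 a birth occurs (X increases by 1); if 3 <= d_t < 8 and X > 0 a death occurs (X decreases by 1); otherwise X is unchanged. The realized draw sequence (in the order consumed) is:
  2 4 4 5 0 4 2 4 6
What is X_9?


t=0: X=1, d=2 → birth, X_1=2
t=1: X=2, d=4 → death, X_2=1
t=2: X=1, d=4 → death, X_3=0
t=3: X=0, d=5 → hold, X_4=0
t=4: X=0, d=0 → birth, X_5=1
t=5: X=1, d=4 → death, X_6=0
t=6: X=0, d=2 → birth, X_7=1
t=7: X=1, d=4 → death, X_8=0
t=8: X=0, d=6 → hold, X_9=0

0


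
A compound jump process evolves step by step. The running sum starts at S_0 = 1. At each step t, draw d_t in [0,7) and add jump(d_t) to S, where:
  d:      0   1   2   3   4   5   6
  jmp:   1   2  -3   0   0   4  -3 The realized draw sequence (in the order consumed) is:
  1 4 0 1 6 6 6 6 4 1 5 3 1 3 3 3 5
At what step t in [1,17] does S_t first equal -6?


8

t=0: S=1, d=1, jump=2, S_1=3
t=1: S=3, d=4, jump=0, S_2=3
t=2: S=3, d=0, jump=1, S_3=4
t=3: S=4, d=1, jump=2, S_4=6
t=4: S=6, d=6, jump=-3, S_5=3
t=5: S=3, d=6, jump=-3, S_6=0
t=6: S=0, d=6, jump=-3, S_7=-3
t=7: S=-3, d=6, jump=-3, S_8=-6
t=8: S=-6, d=4, jump=0, S_9=-6
t=9: S=-6, d=1, jump=2, S_10=-4
t=10: S=-4, d=5, jump=4, S_11=0
t=11: S=0, d=3, jump=0, S_12=0
t=12: S=0, d=1, jump=2, S_13=2
t=13: S=2, d=3, jump=0, S_14=2
t=14: S=2, d=3, jump=0, S_15=2
t=15: S=2, d=3, jump=0, S_16=2
t=16: S=2, d=5, jump=4, S_17=6


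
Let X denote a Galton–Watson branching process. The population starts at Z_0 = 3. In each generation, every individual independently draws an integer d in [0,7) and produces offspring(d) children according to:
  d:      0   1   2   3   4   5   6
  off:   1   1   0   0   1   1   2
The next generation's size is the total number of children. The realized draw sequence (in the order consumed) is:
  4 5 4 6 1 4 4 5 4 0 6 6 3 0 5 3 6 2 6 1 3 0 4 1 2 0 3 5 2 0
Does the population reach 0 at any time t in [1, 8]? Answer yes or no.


no

gen 0: Z_0=3, draws=[4, 5, 4], offspring=[1, 1, 1], Z_1=3
gen 1: Z_1=3, draws=[6, 1, 4], offspring=[2, 1, 1], Z_2=4
gen 2: Z_2=4, draws=[4, 5, 4, 0], offspring=[1, 1, 1, 1], Z_3=4
gen 3: Z_3=4, draws=[6, 6, 3, 0], offspring=[2, 2, 0, 1], Z_4=5
gen 4: Z_4=5, draws=[5, 3, 6, 2, 6], offspring=[1, 0, 2, 0, 2], Z_5=5
gen 5: Z_5=5, draws=[1, 3, 0, 4, 1], offspring=[1, 0, 1, 1, 1], Z_6=4
gen 6: Z_6=4, draws=[2, 0, 3, 5], offspring=[0, 1, 0, 1], Z_7=2
gen 7: Z_7=2, draws=[2, 0], offspring=[0, 1], Z_8=1


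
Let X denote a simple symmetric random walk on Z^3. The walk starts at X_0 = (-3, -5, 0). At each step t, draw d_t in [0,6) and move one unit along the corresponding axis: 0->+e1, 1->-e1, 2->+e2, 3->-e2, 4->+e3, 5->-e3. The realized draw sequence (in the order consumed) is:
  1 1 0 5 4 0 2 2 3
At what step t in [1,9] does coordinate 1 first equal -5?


2

t=0: X=(-3, -5, 0), d=1 → -e1, X_1=(-4, -5, 0)
t=1: X=(-4, -5, 0), d=1 → -e1, X_2=(-5, -5, 0)
t=2: X=(-5, -5, 0), d=0 → +e1, X_3=(-4, -5, 0)
t=3: X=(-4, -5, 0), d=5 → -e3, X_4=(-4, -5, -1)
t=4: X=(-4, -5, -1), d=4 → +e3, X_5=(-4, -5, 0)
t=5: X=(-4, -5, 0), d=0 → +e1, X_6=(-3, -5, 0)
t=6: X=(-3, -5, 0), d=2 → +e2, X_7=(-3, -4, 0)
t=7: X=(-3, -4, 0), d=2 → +e2, X_8=(-3, -3, 0)
t=8: X=(-3, -3, 0), d=3 → -e2, X_9=(-3, -4, 0)


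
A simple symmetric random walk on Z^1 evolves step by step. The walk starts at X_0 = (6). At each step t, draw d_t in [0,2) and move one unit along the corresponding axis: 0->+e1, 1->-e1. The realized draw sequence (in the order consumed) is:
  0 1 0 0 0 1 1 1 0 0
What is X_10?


t=0: X=(6), d=0 → +e1, X_1=(7)
t=1: X=(7), d=1 → -e1, X_2=(6)
t=2: X=(6), d=0 → +e1, X_3=(7)
t=3: X=(7), d=0 → +e1, X_4=(8)
t=4: X=(8), d=0 → +e1, X_5=(9)
t=5: X=(9), d=1 → -e1, X_6=(8)
t=6: X=(8), d=1 → -e1, X_7=(7)
t=7: X=(7), d=1 → -e1, X_8=(6)
t=8: X=(6), d=0 → +e1, X_9=(7)
t=9: X=(7), d=0 → +e1, X_10=(8)

(8)


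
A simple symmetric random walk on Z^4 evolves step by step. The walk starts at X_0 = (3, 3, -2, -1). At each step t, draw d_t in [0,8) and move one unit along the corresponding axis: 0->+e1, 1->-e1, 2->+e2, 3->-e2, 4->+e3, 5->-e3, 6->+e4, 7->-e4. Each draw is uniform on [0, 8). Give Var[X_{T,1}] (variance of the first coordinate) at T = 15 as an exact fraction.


Outcome values over d=0..7: [1, -1, 0, 0, 0, 0, 0, 0]
Σy = 0, Σy² = 2, M = 8
μ = 0/8 = 0,  σ² = 2/8 − (0)² = 1/4
Independent increments: Var[X_15] = 15·σ² = 15·(1/4) = 15/4

15/4


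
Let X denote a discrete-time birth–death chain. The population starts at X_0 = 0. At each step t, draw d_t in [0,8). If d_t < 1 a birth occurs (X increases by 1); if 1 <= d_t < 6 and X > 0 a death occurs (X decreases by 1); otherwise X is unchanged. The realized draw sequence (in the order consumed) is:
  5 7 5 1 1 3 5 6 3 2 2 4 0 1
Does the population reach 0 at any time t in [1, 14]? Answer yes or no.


t=0: X=0, d=5 → hold, X_1=0
t=1: X=0, d=7 → hold, X_2=0
t=2: X=0, d=5 → hold, X_3=0
t=3: X=0, d=1 → hold, X_4=0
t=4: X=0, d=1 → hold, X_5=0
t=5: X=0, d=3 → hold, X_6=0
t=6: X=0, d=5 → hold, X_7=0
t=7: X=0, d=6 → hold, X_8=0
t=8: X=0, d=3 → hold, X_9=0
t=9: X=0, d=2 → hold, X_10=0
t=10: X=0, d=2 → hold, X_11=0
t=11: X=0, d=4 → hold, X_12=0
t=12: X=0, d=0 → birth, X_13=1
t=13: X=1, d=1 → death, X_14=0

yes


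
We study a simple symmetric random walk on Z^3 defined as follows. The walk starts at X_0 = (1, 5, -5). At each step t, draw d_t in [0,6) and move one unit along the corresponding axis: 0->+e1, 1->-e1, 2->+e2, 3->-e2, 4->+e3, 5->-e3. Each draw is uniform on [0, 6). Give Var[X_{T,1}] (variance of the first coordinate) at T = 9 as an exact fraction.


Outcome values over d=0..5: [1, -1, 0, 0, 0, 0]
Σy = 0, Σy² = 2, M = 6
μ = 0/6 = 0,  σ² = 2/6 − (0)² = 1/3
Independent increments: Var[X_9] = 9·σ² = 9·(1/3) = 3

3


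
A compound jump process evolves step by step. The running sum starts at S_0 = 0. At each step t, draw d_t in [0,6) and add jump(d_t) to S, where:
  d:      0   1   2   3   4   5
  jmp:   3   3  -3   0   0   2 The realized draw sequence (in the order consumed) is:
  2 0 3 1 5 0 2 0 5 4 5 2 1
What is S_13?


t=0: S=0, d=2, jump=-3, S_1=-3
t=1: S=-3, d=0, jump=3, S_2=0
t=2: S=0, d=3, jump=0, S_3=0
t=3: S=0, d=1, jump=3, S_4=3
t=4: S=3, d=5, jump=2, S_5=5
t=5: S=5, d=0, jump=3, S_6=8
t=6: S=8, d=2, jump=-3, S_7=5
t=7: S=5, d=0, jump=3, S_8=8
t=8: S=8, d=5, jump=2, S_9=10
t=9: S=10, d=4, jump=0, S_10=10
t=10: S=10, d=5, jump=2, S_11=12
t=11: S=12, d=2, jump=-3, S_12=9
t=12: S=9, d=1, jump=3, S_13=12

12


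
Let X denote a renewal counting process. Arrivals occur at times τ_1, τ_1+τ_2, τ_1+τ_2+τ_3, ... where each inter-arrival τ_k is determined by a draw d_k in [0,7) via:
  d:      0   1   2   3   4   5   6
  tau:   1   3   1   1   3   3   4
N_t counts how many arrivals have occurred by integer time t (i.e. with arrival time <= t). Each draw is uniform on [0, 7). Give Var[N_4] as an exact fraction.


2972646/5764801

Inter-arrival values over d=0..6: [1, 3, 1, 1, 3, 3, 4]
Each d has probability 1/7, so the pmf of τ is: f(1) = 3/7, f(3) = 3/7, f(4) = 1/7
Let p_n(j) = P(N_n = j), with p_0 = [1]. Condition on τ_1: p_n(0) = P(τ > n), and for j >= 1, p_n(j) = Σ_{k<=n} f(k)·p_{n−k}(j−1)
p_1 = [4/7, 3/7]  (j = 0..1)
p_2 = [4/7, 12/49, 9/49]  (j = 0..2)
p_3 = [1/7, 33/49, 36/343, 27/343]  (j = 0..3)
p_4 = [0, 22/49, 162/343, 108/2401, 81/2401]  (j = 0..4)
E[N_4] = Σ j·p_4(j) = 3994/2401;  E[N_4²] = Σ j²·p_4(j) = 1126/343
Var[N_4] = 1126/343 − (3994/2401)² = 2972646/5764801


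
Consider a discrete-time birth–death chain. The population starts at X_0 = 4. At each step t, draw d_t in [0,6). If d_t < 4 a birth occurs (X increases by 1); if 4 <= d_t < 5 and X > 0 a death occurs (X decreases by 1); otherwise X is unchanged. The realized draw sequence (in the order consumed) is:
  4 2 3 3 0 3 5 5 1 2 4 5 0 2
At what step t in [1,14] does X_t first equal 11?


t=0: X=4, d=4 → death, X_1=3
t=1: X=3, d=2 → birth, X_2=4
t=2: X=4, d=3 → birth, X_3=5
t=3: X=5, d=3 → birth, X_4=6
t=4: X=6, d=0 → birth, X_5=7
t=5: X=7, d=3 → birth, X_6=8
t=6: X=8, d=5 → hold, X_7=8
t=7: X=8, d=5 → hold, X_8=8
t=8: X=8, d=1 → birth, X_9=9
t=9: X=9, d=2 → birth, X_10=10
t=10: X=10, d=4 → death, X_11=9
t=11: X=9, d=5 → hold, X_12=9
t=12: X=9, d=0 → birth, X_13=10
t=13: X=10, d=2 → birth, X_14=11

14


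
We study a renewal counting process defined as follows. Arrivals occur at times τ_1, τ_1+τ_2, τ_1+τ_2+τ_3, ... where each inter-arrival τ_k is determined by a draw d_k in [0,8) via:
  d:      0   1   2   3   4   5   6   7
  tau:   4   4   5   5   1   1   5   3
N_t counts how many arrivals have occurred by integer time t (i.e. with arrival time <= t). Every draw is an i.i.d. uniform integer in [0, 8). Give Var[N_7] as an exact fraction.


Inter-arrival values over d=0..7: [4, 4, 5, 5, 1, 1, 5, 3]
Each d has probability 1/8, so the pmf of τ is: f(1) = 1/4, f(3) = 1/8, f(4) = 1/4, f(5) = 3/8
Let p_n(j) = P(N_n = j), with p_0 = [1]. Condition on τ_1: p_n(0) = P(τ > n), and for j >= 1, p_n(j) = Σ_{k<=n} f(k)·p_{n−k}(j−1)
p_1 = [3/4, 1/4]  (j = 0..1)
p_2 = [3/4, 3/16, 1/16]  (j = 0..2)
p_3 = [5/8, 5/16, 3/64, 1/64]  (j = 0..3)
p_4 = [3/8, 1/2, 7/64, 3/256, 1/256]  (j = 0..4)
p_5 = [0, 3/4, 27/128, 9/256, 3/1024, 1/1024]  (j = 0..5)
p_6 = [0, 35/64, 47/128, 19/256, 11/1024, 3/4096, 1/4096]  (j = 0..6)
p_7 = [0, 31/64, 89/256, 9/64, 49/2048, 13/4096, 3/16384, 1/16384]  (j = 0..7)
E[N_7] = Σ j·p_7(j) = 28093/16384;  E[N_7²] = Σ j²·p_7(j) = 59185/16384
Var[N_7] = 59185/16384 − (28093/16384)² = 180470391/268435456

180470391/268435456


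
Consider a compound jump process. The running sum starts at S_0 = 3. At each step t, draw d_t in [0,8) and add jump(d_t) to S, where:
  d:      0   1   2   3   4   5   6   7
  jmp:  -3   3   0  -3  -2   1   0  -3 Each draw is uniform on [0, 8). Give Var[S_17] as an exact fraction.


4743/64

Outcome values over d=0..7: [-3, 3, 0, -3, -2, 1, 0, -3]
Σy = -7, Σy² = 41, M = 8
μ = -7/8 = -7/8,  σ² = 41/8 − (-7/8)² = 279/64
Independent increments: Var[S_17] = 17·σ² = 17·(279/64) = 4743/64


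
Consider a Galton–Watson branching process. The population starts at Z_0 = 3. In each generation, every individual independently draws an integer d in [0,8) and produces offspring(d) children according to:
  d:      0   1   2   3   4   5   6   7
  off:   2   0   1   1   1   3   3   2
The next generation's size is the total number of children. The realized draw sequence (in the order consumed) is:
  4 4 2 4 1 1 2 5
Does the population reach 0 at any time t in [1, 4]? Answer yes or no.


no

gen 0: Z_0=3, draws=[4, 4, 2], offspring=[1, 1, 1], Z_1=3
gen 1: Z_1=3, draws=[4, 1, 1], offspring=[1, 0, 0], Z_2=1
gen 2: Z_2=1, draws=[2], offspring=[1], Z_3=1
gen 3: Z_3=1, draws=[5], offspring=[3], Z_4=3


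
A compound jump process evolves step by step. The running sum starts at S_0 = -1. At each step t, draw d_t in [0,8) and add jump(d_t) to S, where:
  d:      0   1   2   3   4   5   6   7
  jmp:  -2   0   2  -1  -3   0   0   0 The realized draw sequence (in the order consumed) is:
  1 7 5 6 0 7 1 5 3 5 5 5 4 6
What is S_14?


-7

t=0: S=-1, d=1, jump=0, S_1=-1
t=1: S=-1, d=7, jump=0, S_2=-1
t=2: S=-1, d=5, jump=0, S_3=-1
t=3: S=-1, d=6, jump=0, S_4=-1
t=4: S=-1, d=0, jump=-2, S_5=-3
t=5: S=-3, d=7, jump=0, S_6=-3
t=6: S=-3, d=1, jump=0, S_7=-3
t=7: S=-3, d=5, jump=0, S_8=-3
t=8: S=-3, d=3, jump=-1, S_9=-4
t=9: S=-4, d=5, jump=0, S_10=-4
t=10: S=-4, d=5, jump=0, S_11=-4
t=11: S=-4, d=5, jump=0, S_12=-4
t=12: S=-4, d=4, jump=-3, S_13=-7
t=13: S=-7, d=6, jump=0, S_14=-7


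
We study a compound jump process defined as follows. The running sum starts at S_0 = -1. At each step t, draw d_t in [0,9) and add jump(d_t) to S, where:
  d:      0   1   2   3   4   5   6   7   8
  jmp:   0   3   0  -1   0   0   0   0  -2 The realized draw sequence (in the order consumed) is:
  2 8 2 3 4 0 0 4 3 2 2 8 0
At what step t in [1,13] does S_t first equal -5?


t=0: S=-1, d=2, jump=0, S_1=-1
t=1: S=-1, d=8, jump=-2, S_2=-3
t=2: S=-3, d=2, jump=0, S_3=-3
t=3: S=-3, d=3, jump=-1, S_4=-4
t=4: S=-4, d=4, jump=0, S_5=-4
t=5: S=-4, d=0, jump=0, S_6=-4
t=6: S=-4, d=0, jump=0, S_7=-4
t=7: S=-4, d=4, jump=0, S_8=-4
t=8: S=-4, d=3, jump=-1, S_9=-5
t=9: S=-5, d=2, jump=0, S_10=-5
t=10: S=-5, d=2, jump=0, S_11=-5
t=11: S=-5, d=8, jump=-2, S_12=-7
t=12: S=-7, d=0, jump=0, S_13=-7

9


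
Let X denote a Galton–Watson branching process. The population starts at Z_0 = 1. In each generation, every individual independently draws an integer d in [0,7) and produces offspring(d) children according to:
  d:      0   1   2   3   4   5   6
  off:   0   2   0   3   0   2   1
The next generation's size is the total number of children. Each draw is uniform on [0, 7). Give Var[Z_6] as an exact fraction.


293558353920/13841287201

Outcome values over d=0..6: [0, 2, 0, 3, 0, 2, 1]
Σy = 8, Σy² = 18, M = 7
μ = 8/7 = 8/7,  σ² = 18/7 − (8/7)² = 62/49
V_0 = 0, E_0 = 1
V_1 = 62/49·E_0 + (8/7)²·V_0 = 62/49;  E_1 = 8/7
V_2 = 62/49·E_1 + (8/7)²·V_1 = 7440/2401;  E_2 = 64/49
V_3 = 62/49·E_2 + (8/7)²·V_2 = 670592/117649;  E_3 = 512/343
V_4 = 62/49·E_3 + (8/7)²·V_3 = 53806080/5764801;  E_4 = 4096/2401
V_5 = 62/49·E_4 + (8/7)²·V_4 = 4053327872/282475249;  E_5 = 32768/16807
V_6 = 62/49·E_5 + (8/7)²·V_5 = 293558353920/13841287201;  E_6 = 262144/117649


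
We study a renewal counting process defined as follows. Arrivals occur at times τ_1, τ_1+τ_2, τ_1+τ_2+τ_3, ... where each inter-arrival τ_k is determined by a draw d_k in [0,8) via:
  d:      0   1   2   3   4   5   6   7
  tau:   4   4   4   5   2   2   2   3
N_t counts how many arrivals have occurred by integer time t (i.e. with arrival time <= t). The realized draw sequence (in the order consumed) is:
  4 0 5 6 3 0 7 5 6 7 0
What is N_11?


4

draw d_1=4: τ_1=2, arrival time A_1=2
draw d_2=0: τ_2=4, arrival time A_2=6
draw d_3=5: τ_3=2, arrival time A_3=8
draw d_4=6: τ_4=2, arrival time A_4=10
draw d_5=3: τ_5=5, arrival time A_5=15
draw d_6=0: τ_6=4, arrival time A_6=19
draw d_7=7: τ_7=3, arrival time A_7=22
draw d_8=5: τ_8=2, arrival time A_8=24
draw d_9=6: τ_9=2, arrival time A_9=26
draw d_10=7: τ_10=3, arrival time A_10=29
draw d_11=0: τ_11=4, arrival time A_11=33
N_t over t=0..11: 0:0 1:0 2:1 3:1 4:1 5:1 6:2 7:2 8:3 9:3 10:4 11:4


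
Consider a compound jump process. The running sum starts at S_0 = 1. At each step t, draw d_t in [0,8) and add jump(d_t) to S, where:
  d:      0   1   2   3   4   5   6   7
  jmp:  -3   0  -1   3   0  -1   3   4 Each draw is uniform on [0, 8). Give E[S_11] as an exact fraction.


Outcome values over d=0..7: [-3, 0, -1, 3, 0, -1, 3, 4]
Σy = 5, Σy² = 45, M = 8
μ = 5/8 = 5/8,  σ² = 45/8 − (5/8)² = 335/64
E[S_11] = 1 + 11·(5/8) = 63/8

63/8


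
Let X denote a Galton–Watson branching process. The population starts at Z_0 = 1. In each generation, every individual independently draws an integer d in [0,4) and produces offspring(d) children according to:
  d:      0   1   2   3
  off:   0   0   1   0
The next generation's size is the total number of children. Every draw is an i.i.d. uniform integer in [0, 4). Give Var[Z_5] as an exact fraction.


Outcome values over d=0..3: [0, 0, 1, 0]
Σy = 1, Σy² = 1, M = 4
μ = 1/4 = 1/4,  σ² = 1/4 − (1/4)² = 3/16
V_0 = 0, E_0 = 1
V_1 = 3/16·E_0 + (1/4)²·V_0 = 3/16;  E_1 = 1/4
V_2 = 3/16·E_1 + (1/4)²·V_1 = 15/256;  E_2 = 1/16
V_3 = 3/16·E_2 + (1/4)²·V_2 = 63/4096;  E_3 = 1/64
V_4 = 3/16·E_3 + (1/4)²·V_3 = 255/65536;  E_4 = 1/256
V_5 = 3/16·E_4 + (1/4)²·V_4 = 1023/1048576;  E_5 = 1/1024

1023/1048576


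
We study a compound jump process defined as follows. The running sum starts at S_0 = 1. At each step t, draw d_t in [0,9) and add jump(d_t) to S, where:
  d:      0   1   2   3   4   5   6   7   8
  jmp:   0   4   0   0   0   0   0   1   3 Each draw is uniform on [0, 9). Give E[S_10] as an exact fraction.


89/9

Outcome values over d=0..8: [0, 4, 0, 0, 0, 0, 0, 1, 3]
Σy = 8, Σy² = 26, M = 9
μ = 8/9 = 8/9,  σ² = 26/9 − (8/9)² = 170/81
E[S_10] = 1 + 10·(8/9) = 89/9


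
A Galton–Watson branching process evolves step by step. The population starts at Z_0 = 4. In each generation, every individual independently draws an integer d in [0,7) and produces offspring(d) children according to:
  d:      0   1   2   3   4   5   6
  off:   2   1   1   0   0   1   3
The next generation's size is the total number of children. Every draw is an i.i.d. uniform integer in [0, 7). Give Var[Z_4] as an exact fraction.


Outcome values over d=0..6: [2, 1, 1, 0, 0, 1, 3]
Σy = 8, Σy² = 16, M = 7
μ = 8/7 = 8/7,  σ² = 16/7 − (8/7)² = 48/49
V_0 = 0, E_0 = 4
V_1 = 48/49·E_0 + (8/7)²·V_0 = 192/49;  E_1 = 32/7
V_2 = 48/49·E_1 + (8/7)²·V_1 = 23040/2401;  E_2 = 256/49
V_3 = 48/49·E_2 + (8/7)²·V_2 = 2076672/117649;  E_3 = 2048/343
V_4 = 48/49·E_3 + (8/7)²·V_3 = 166625280/5764801;  E_4 = 16384/2401

166625280/5764801


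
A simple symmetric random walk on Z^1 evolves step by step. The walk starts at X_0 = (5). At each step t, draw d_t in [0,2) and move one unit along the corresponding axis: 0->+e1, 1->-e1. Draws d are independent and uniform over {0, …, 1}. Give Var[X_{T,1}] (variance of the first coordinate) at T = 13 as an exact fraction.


13

Outcome values over d=0..1: [1, -1]
Σy = 0, Σy² = 2, M = 2
μ = 0/2 = 0,  σ² = 2/2 − (0)² = 1
Independent increments: Var[X_13] = 13·σ² = 13·(1) = 13


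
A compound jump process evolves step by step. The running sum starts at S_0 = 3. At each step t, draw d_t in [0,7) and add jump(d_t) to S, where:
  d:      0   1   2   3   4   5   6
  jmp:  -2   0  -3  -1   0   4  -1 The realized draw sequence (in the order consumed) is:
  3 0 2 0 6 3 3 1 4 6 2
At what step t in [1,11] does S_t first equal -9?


t=0: S=3, d=3, jump=-1, S_1=2
t=1: S=2, d=0, jump=-2, S_2=0
t=2: S=0, d=2, jump=-3, S_3=-3
t=3: S=-3, d=0, jump=-2, S_4=-5
t=4: S=-5, d=6, jump=-1, S_5=-6
t=5: S=-6, d=3, jump=-1, S_6=-7
t=6: S=-7, d=3, jump=-1, S_7=-8
t=7: S=-8, d=1, jump=0, S_8=-8
t=8: S=-8, d=4, jump=0, S_9=-8
t=9: S=-8, d=6, jump=-1, S_10=-9
t=10: S=-9, d=2, jump=-3, S_11=-12

10


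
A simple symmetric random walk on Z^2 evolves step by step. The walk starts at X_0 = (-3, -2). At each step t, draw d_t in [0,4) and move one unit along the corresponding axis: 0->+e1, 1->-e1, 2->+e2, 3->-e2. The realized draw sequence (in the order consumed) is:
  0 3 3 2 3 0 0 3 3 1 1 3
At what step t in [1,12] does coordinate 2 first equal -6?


9

t=0: X=(-3, -2), d=0 → +e1, X_1=(-2, -2)
t=1: X=(-2, -2), d=3 → -e2, X_2=(-2, -3)
t=2: X=(-2, -3), d=3 → -e2, X_3=(-2, -4)
t=3: X=(-2, -4), d=2 → +e2, X_4=(-2, -3)
t=4: X=(-2, -3), d=3 → -e2, X_5=(-2, -4)
t=5: X=(-2, -4), d=0 → +e1, X_6=(-1, -4)
t=6: X=(-1, -4), d=0 → +e1, X_7=(0, -4)
t=7: X=(0, -4), d=3 → -e2, X_8=(0, -5)
t=8: X=(0, -5), d=3 → -e2, X_9=(0, -6)
t=9: X=(0, -6), d=1 → -e1, X_10=(-1, -6)
t=10: X=(-1, -6), d=1 → -e1, X_11=(-2, -6)
t=11: X=(-2, -6), d=3 → -e2, X_12=(-2, -7)


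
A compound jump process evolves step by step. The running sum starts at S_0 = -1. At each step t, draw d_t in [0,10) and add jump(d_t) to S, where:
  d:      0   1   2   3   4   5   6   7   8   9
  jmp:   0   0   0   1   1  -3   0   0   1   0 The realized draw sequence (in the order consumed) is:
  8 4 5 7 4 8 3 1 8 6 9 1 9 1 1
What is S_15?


2

t=0: S=-1, d=8, jump=1, S_1=0
t=1: S=0, d=4, jump=1, S_2=1
t=2: S=1, d=5, jump=-3, S_3=-2
t=3: S=-2, d=7, jump=0, S_4=-2
t=4: S=-2, d=4, jump=1, S_5=-1
t=5: S=-1, d=8, jump=1, S_6=0
t=6: S=0, d=3, jump=1, S_7=1
t=7: S=1, d=1, jump=0, S_8=1
t=8: S=1, d=8, jump=1, S_9=2
t=9: S=2, d=6, jump=0, S_10=2
t=10: S=2, d=9, jump=0, S_11=2
t=11: S=2, d=1, jump=0, S_12=2
t=12: S=2, d=9, jump=0, S_13=2
t=13: S=2, d=1, jump=0, S_14=2
t=14: S=2, d=1, jump=0, S_15=2


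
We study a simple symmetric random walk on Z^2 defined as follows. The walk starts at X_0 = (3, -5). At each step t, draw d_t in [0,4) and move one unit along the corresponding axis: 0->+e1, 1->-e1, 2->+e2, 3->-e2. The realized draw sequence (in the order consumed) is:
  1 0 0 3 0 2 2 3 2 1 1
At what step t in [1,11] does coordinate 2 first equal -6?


t=0: X=(3, -5), d=1 → -e1, X_1=(2, -5)
t=1: X=(2, -5), d=0 → +e1, X_2=(3, -5)
t=2: X=(3, -5), d=0 → +e1, X_3=(4, -5)
t=3: X=(4, -5), d=3 → -e2, X_4=(4, -6)
t=4: X=(4, -6), d=0 → +e1, X_5=(5, -6)
t=5: X=(5, -6), d=2 → +e2, X_6=(5, -5)
t=6: X=(5, -5), d=2 → +e2, X_7=(5, -4)
t=7: X=(5, -4), d=3 → -e2, X_8=(5, -5)
t=8: X=(5, -5), d=2 → +e2, X_9=(5, -4)
t=9: X=(5, -4), d=1 → -e1, X_10=(4, -4)
t=10: X=(4, -4), d=1 → -e1, X_11=(3, -4)

4


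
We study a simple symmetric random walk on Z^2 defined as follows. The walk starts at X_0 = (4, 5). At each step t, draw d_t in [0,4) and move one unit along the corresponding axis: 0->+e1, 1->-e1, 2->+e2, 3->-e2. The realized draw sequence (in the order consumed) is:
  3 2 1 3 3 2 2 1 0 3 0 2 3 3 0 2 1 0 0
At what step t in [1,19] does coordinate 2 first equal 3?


t=0: X=(4, 5), d=3 → -e2, X_1=(4, 4)
t=1: X=(4, 4), d=2 → +e2, X_2=(4, 5)
t=2: X=(4, 5), d=1 → -e1, X_3=(3, 5)
t=3: X=(3, 5), d=3 → -e2, X_4=(3, 4)
t=4: X=(3, 4), d=3 → -e2, X_5=(3, 3)
t=5: X=(3, 3), d=2 → +e2, X_6=(3, 4)
t=6: X=(3, 4), d=2 → +e2, X_7=(3, 5)
t=7: X=(3, 5), d=1 → -e1, X_8=(2, 5)
t=8: X=(2, 5), d=0 → +e1, X_9=(3, 5)
t=9: X=(3, 5), d=3 → -e2, X_10=(3, 4)
t=10: X=(3, 4), d=0 → +e1, X_11=(4, 4)
t=11: X=(4, 4), d=2 → +e2, X_12=(4, 5)
t=12: X=(4, 5), d=3 → -e2, X_13=(4, 4)
t=13: X=(4, 4), d=3 → -e2, X_14=(4, 3)
t=14: X=(4, 3), d=0 → +e1, X_15=(5, 3)
t=15: X=(5, 3), d=2 → +e2, X_16=(5, 4)
t=16: X=(5, 4), d=1 → -e1, X_17=(4, 4)
t=17: X=(4, 4), d=0 → +e1, X_18=(5, 4)
t=18: X=(5, 4), d=0 → +e1, X_19=(6, 4)

5


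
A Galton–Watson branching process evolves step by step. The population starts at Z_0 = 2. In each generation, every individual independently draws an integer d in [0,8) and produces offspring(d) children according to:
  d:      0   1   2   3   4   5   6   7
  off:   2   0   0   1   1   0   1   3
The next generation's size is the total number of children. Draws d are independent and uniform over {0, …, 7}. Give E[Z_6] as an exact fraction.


Outcome values over d=0..7: [2, 0, 0, 1, 1, 0, 1, 3]
Σy = 8, Σy² = 16, M = 8
μ = 8/8 = 1,  σ² = 16/8 − (1)² = 1
E[Z_0] = 2
E[Z_1] = 1·E[Z_0] = 2
E[Z_2] = 1·E[Z_1] = 2
E[Z_3] = 1·E[Z_2] = 2
E[Z_4] = 1·E[Z_3] = 2
E[Z_5] = 1·E[Z_4] = 2
E[Z_6] = 1·E[Z_5] = 2

2


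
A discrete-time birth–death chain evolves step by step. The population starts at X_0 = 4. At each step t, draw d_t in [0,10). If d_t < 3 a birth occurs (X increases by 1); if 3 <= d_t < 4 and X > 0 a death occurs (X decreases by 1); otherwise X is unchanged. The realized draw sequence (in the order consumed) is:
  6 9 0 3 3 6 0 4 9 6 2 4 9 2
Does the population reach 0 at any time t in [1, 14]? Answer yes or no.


no

t=0: X=4, d=6 → hold, X_1=4
t=1: X=4, d=9 → hold, X_2=4
t=2: X=4, d=0 → birth, X_3=5
t=3: X=5, d=3 → death, X_4=4
t=4: X=4, d=3 → death, X_5=3
t=5: X=3, d=6 → hold, X_6=3
t=6: X=3, d=0 → birth, X_7=4
t=7: X=4, d=4 → hold, X_8=4
t=8: X=4, d=9 → hold, X_9=4
t=9: X=4, d=6 → hold, X_10=4
t=10: X=4, d=2 → birth, X_11=5
t=11: X=5, d=4 → hold, X_12=5
t=12: X=5, d=9 → hold, X_13=5
t=13: X=5, d=2 → birth, X_14=6


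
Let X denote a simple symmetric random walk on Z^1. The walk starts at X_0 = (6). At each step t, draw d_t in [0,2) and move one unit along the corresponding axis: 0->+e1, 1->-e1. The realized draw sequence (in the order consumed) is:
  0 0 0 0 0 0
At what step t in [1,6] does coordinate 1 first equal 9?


3

t=0: X=(6), d=0 → +e1, X_1=(7)
t=1: X=(7), d=0 → +e1, X_2=(8)
t=2: X=(8), d=0 → +e1, X_3=(9)
t=3: X=(9), d=0 → +e1, X_4=(10)
t=4: X=(10), d=0 → +e1, X_5=(11)
t=5: X=(11), d=0 → +e1, X_6=(12)


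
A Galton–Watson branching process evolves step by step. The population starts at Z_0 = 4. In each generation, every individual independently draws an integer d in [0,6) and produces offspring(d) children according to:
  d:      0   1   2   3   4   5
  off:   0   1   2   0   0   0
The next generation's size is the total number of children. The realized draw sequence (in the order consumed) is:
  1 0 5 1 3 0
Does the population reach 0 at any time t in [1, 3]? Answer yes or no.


gen 0: Z_0=4, draws=[1, 0, 5, 1], offspring=[1, 0, 0, 1], Z_1=2
gen 1: Z_1=2, draws=[3, 0], offspring=[0, 0], Z_2=0
gen 2: Z_2=0, draws=[], offspring=[], Z_3=0

yes


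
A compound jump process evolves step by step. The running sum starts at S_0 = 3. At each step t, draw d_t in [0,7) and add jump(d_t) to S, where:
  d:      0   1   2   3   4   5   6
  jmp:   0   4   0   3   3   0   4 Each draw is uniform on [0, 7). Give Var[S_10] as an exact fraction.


220/7

Outcome values over d=0..6: [0, 4, 0, 3, 3, 0, 4]
Σy = 14, Σy² = 50, M = 7
μ = 14/7 = 2,  σ² = 50/7 − (2)² = 22/7
Independent increments: Var[S_10] = 10·σ² = 10·(22/7) = 220/7


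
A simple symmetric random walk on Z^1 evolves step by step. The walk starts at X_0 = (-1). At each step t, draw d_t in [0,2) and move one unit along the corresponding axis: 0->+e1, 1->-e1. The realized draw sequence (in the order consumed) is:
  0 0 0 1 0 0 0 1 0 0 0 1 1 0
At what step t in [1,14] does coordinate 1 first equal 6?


11

t=0: X=(-1), d=0 → +e1, X_1=(0)
t=1: X=(0), d=0 → +e1, X_2=(1)
t=2: X=(1), d=0 → +e1, X_3=(2)
t=3: X=(2), d=1 → -e1, X_4=(1)
t=4: X=(1), d=0 → +e1, X_5=(2)
t=5: X=(2), d=0 → +e1, X_6=(3)
t=6: X=(3), d=0 → +e1, X_7=(4)
t=7: X=(4), d=1 → -e1, X_8=(3)
t=8: X=(3), d=0 → +e1, X_9=(4)
t=9: X=(4), d=0 → +e1, X_10=(5)
t=10: X=(5), d=0 → +e1, X_11=(6)
t=11: X=(6), d=1 → -e1, X_12=(5)
t=12: X=(5), d=1 → -e1, X_13=(4)
t=13: X=(4), d=0 → +e1, X_14=(5)


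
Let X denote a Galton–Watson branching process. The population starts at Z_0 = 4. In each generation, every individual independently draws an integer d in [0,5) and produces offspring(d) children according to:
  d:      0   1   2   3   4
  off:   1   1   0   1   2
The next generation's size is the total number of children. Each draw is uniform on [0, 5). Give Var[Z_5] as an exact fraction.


Outcome values over d=0..4: [1, 1, 0, 1, 2]
Σy = 5, Σy² = 7, M = 5
μ = 5/5 = 1,  σ² = 7/5 − (1)² = 2/5
V_0 = 0, E_0 = 4
V_1 = 2/5·E_0 + (1)²·V_0 = 8/5;  E_1 = 4
V_2 = 2/5·E_1 + (1)²·V_1 = 16/5;  E_2 = 4
V_3 = 2/5·E_2 + (1)²·V_2 = 24/5;  E_3 = 4
V_4 = 2/5·E_3 + (1)²·V_3 = 32/5;  E_4 = 4
V_5 = 2/5·E_4 + (1)²·V_4 = 8;  E_5 = 4

8


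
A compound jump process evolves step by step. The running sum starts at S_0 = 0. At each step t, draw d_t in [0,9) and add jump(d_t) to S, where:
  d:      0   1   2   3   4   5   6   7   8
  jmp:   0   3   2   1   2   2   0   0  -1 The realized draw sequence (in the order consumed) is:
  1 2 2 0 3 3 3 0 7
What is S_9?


t=0: S=0, d=1, jump=3, S_1=3
t=1: S=3, d=2, jump=2, S_2=5
t=2: S=5, d=2, jump=2, S_3=7
t=3: S=7, d=0, jump=0, S_4=7
t=4: S=7, d=3, jump=1, S_5=8
t=5: S=8, d=3, jump=1, S_6=9
t=6: S=9, d=3, jump=1, S_7=10
t=7: S=10, d=0, jump=0, S_8=10
t=8: S=10, d=7, jump=0, S_9=10

10


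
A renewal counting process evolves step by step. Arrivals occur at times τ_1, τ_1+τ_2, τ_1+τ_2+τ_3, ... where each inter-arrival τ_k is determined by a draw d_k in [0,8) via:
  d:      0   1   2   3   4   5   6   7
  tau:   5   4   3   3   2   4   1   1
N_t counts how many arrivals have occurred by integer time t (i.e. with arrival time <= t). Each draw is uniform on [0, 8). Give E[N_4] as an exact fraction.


Inter-arrival values over d=0..7: [5, 4, 3, 3, 2, 4, 1, 1]
Each d has probability 1/8, so the pmf of τ is: f(1) = 1/4, f(2) = 1/8, f(3) = 1/4, f(4) = 1/4, f(5) = 1/8
Renewal equation for m(n) = E[N_n]: condition on τ_1 = k (if k <= n, one arrival plus a fresh copy on the remaining n−k steps): m(n) = F(n) + Σ_{k<=n} f(k)·m(n−k), where F(n) = P(τ <= n) and m(0) = 0
m(1) = F(1) = 1/4
m(2) = F(2) + f(1)·m(1) = 3/8 + 1/4·1/4 = 7/16
m(3) = F(3) + f(1)·m(2) + f(2)·m(1) = 5/8 + 1/4·7/16 + 1/8·1/4 = 49/64
m(4) = F(4) + f(1)·m(3) + f(2)·m(2) + f(3)·m(1) = 7/8 + 1/4·49/64 + 1/8·7/16 + 1/4·1/4 = 303/256
E[N_4] = m(4) = 303/256

303/256


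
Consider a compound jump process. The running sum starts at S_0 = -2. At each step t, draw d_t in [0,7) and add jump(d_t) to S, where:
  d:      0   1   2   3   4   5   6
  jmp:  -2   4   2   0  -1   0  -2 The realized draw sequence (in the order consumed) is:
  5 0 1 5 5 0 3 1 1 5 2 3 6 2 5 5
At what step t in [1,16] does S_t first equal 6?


t=0: S=-2, d=5, jump=0, S_1=-2
t=1: S=-2, d=0, jump=-2, S_2=-4
t=2: S=-4, d=1, jump=4, S_3=0
t=3: S=0, d=5, jump=0, S_4=0
t=4: S=0, d=5, jump=0, S_5=0
t=5: S=0, d=0, jump=-2, S_6=-2
t=6: S=-2, d=3, jump=0, S_7=-2
t=7: S=-2, d=1, jump=4, S_8=2
t=8: S=2, d=1, jump=4, S_9=6
t=9: S=6, d=5, jump=0, S_10=6
t=10: S=6, d=2, jump=2, S_11=8
t=11: S=8, d=3, jump=0, S_12=8
t=12: S=8, d=6, jump=-2, S_13=6
t=13: S=6, d=2, jump=2, S_14=8
t=14: S=8, d=5, jump=0, S_15=8
t=15: S=8, d=5, jump=0, S_16=8

9


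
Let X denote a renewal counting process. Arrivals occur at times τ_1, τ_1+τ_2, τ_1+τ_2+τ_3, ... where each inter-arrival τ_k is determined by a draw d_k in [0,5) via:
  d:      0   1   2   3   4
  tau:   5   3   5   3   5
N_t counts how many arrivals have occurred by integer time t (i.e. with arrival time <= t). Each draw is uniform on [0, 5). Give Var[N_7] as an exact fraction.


Inter-arrival values over d=0..4: [5, 3, 5, 3, 5]
Each d has probability 1/5, so the pmf of τ is: f(3) = 2/5, f(5) = 3/5
Let p_n(j) = P(N_n = j), with p_0 = [1]. Condition on τ_1: p_n(0) = P(τ > n), and for j >= 1, p_n(j) = Σ_{k<=n} f(k)·p_{n−k}(j−1)
p_1 = [1]  (j = 0)
p_2 = [1]  (j = 0)
p_3 = [3/5, 2/5]  (j = 0..1)
p_4 = [3/5, 2/5]  (j = 0..1)
p_5 = [0, 1]  (j = 0..1)
p_6 = [0, 21/25, 4/25]  (j = 0..2)
p_7 = [0, 21/25, 4/25]  (j = 0..2)
E[N_7] = Σ j·p_7(j) = 29/25;  E[N_7²] = Σ j²·p_7(j) = 37/25
Var[N_7] = 37/25 − (29/25)² = 84/625

84/625


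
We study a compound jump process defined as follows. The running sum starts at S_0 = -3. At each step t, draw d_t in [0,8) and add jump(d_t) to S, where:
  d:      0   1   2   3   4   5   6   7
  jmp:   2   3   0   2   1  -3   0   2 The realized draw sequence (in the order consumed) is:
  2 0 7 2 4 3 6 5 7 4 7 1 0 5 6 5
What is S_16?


5

t=0: S=-3, d=2, jump=0, S_1=-3
t=1: S=-3, d=0, jump=2, S_2=-1
t=2: S=-1, d=7, jump=2, S_3=1
t=3: S=1, d=2, jump=0, S_4=1
t=4: S=1, d=4, jump=1, S_5=2
t=5: S=2, d=3, jump=2, S_6=4
t=6: S=4, d=6, jump=0, S_7=4
t=7: S=4, d=5, jump=-3, S_8=1
t=8: S=1, d=7, jump=2, S_9=3
t=9: S=3, d=4, jump=1, S_10=4
t=10: S=4, d=7, jump=2, S_11=6
t=11: S=6, d=1, jump=3, S_12=9
t=12: S=9, d=0, jump=2, S_13=11
t=13: S=11, d=5, jump=-3, S_14=8
t=14: S=8, d=6, jump=0, S_15=8
t=15: S=8, d=5, jump=-3, S_16=5


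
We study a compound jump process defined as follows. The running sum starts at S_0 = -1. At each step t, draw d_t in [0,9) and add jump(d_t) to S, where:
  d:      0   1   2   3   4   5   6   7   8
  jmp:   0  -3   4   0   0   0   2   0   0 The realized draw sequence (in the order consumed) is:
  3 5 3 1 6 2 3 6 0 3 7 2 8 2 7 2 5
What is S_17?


t=0: S=-1, d=3, jump=0, S_1=-1
t=1: S=-1, d=5, jump=0, S_2=-1
t=2: S=-1, d=3, jump=0, S_3=-1
t=3: S=-1, d=1, jump=-3, S_4=-4
t=4: S=-4, d=6, jump=2, S_5=-2
t=5: S=-2, d=2, jump=4, S_6=2
t=6: S=2, d=3, jump=0, S_7=2
t=7: S=2, d=6, jump=2, S_8=4
t=8: S=4, d=0, jump=0, S_9=4
t=9: S=4, d=3, jump=0, S_10=4
t=10: S=4, d=7, jump=0, S_11=4
t=11: S=4, d=2, jump=4, S_12=8
t=12: S=8, d=8, jump=0, S_13=8
t=13: S=8, d=2, jump=4, S_14=12
t=14: S=12, d=7, jump=0, S_15=12
t=15: S=12, d=2, jump=4, S_16=16
t=16: S=16, d=5, jump=0, S_17=16

16


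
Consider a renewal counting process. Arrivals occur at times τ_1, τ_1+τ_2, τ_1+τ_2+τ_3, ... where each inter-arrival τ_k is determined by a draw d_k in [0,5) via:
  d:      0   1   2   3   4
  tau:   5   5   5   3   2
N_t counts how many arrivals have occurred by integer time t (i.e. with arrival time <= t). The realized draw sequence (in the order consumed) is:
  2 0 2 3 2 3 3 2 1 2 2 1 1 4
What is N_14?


2

draw d_1=2: τ_1=5, arrival time A_1=5
draw d_2=0: τ_2=5, arrival time A_2=10
draw d_3=2: τ_3=5, arrival time A_3=15
draw d_4=3: τ_4=3, arrival time A_4=18
draw d_5=2: τ_5=5, arrival time A_5=23
draw d_6=3: τ_6=3, arrival time A_6=26
draw d_7=3: τ_7=3, arrival time A_7=29
draw d_8=2: τ_8=5, arrival time A_8=34
draw d_9=1: τ_9=5, arrival time A_9=39
draw d_10=2: τ_10=5, arrival time A_10=44
draw d_11=2: τ_11=5, arrival time A_11=49
draw d_12=1: τ_12=5, arrival time A_12=54
draw d_13=1: τ_13=5, arrival time A_13=59
draw d_14=4: τ_14=2, arrival time A_14=61
N_t over t=0..14: 0:0 1:0 2:0 3:0 4:0 5:1 6:1 7:1 8:1 9:1 10:2 11:2 12:2 13:2 14:2


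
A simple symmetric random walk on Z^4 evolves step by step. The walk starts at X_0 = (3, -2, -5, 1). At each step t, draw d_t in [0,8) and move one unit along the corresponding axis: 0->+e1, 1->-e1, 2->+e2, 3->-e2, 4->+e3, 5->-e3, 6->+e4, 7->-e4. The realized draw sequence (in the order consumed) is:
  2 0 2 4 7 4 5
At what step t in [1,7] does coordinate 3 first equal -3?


t=0: X=(3, -2, -5, 1), d=2 → +e2, X_1=(3, -1, -5, 1)
t=1: X=(3, -1, -5, 1), d=0 → +e1, X_2=(4, -1, -5, 1)
t=2: X=(4, -1, -5, 1), d=2 → +e2, X_3=(4, 0, -5, 1)
t=3: X=(4, 0, -5, 1), d=4 → +e3, X_4=(4, 0, -4, 1)
t=4: X=(4, 0, -4, 1), d=7 → -e4, X_5=(4, 0, -4, 0)
t=5: X=(4, 0, -4, 0), d=4 → +e3, X_6=(4, 0, -3, 0)
t=6: X=(4, 0, -3, 0), d=5 → -e3, X_7=(4, 0, -4, 0)

6


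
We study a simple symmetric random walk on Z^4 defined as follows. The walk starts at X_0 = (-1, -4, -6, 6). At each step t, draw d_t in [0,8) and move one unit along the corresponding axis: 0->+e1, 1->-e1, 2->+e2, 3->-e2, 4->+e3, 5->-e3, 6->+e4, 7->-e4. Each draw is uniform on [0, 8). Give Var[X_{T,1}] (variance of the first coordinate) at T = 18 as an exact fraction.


9/2

Outcome values over d=0..7: [1, -1, 0, 0, 0, 0, 0, 0]
Σy = 0, Σy² = 2, M = 8
μ = 0/8 = 0,  σ² = 2/8 − (0)² = 1/4
Independent increments: Var[X_18] = 18·σ² = 18·(1/4) = 9/2


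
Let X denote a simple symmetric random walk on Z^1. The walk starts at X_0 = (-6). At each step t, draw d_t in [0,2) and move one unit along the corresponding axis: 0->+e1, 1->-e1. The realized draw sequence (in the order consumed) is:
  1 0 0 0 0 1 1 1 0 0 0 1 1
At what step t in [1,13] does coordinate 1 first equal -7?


1

t=0: X=(-6), d=1 → -e1, X_1=(-7)
t=1: X=(-7), d=0 → +e1, X_2=(-6)
t=2: X=(-6), d=0 → +e1, X_3=(-5)
t=3: X=(-5), d=0 → +e1, X_4=(-4)
t=4: X=(-4), d=0 → +e1, X_5=(-3)
t=5: X=(-3), d=1 → -e1, X_6=(-4)
t=6: X=(-4), d=1 → -e1, X_7=(-5)
t=7: X=(-5), d=1 → -e1, X_8=(-6)
t=8: X=(-6), d=0 → +e1, X_9=(-5)
t=9: X=(-5), d=0 → +e1, X_10=(-4)
t=10: X=(-4), d=0 → +e1, X_11=(-3)
t=11: X=(-3), d=1 → -e1, X_12=(-4)
t=12: X=(-4), d=1 → -e1, X_13=(-5)


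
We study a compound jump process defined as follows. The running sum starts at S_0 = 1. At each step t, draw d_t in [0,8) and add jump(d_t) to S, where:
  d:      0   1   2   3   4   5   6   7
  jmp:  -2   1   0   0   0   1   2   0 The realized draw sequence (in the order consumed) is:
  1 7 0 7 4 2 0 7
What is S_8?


t=0: S=1, d=1, jump=1, S_1=2
t=1: S=2, d=7, jump=0, S_2=2
t=2: S=2, d=0, jump=-2, S_3=0
t=3: S=0, d=7, jump=0, S_4=0
t=4: S=0, d=4, jump=0, S_5=0
t=5: S=0, d=2, jump=0, S_6=0
t=6: S=0, d=0, jump=-2, S_7=-2
t=7: S=-2, d=7, jump=0, S_8=-2

-2


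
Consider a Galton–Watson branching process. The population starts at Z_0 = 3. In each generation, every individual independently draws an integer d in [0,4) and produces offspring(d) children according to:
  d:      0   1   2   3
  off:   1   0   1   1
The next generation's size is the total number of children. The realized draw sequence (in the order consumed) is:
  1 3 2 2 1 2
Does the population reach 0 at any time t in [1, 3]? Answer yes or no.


gen 0: Z_0=3, draws=[1, 3, 2], offspring=[0, 1, 1], Z_1=2
gen 1: Z_1=2, draws=[2, 1], offspring=[1, 0], Z_2=1
gen 2: Z_2=1, draws=[2], offspring=[1], Z_3=1

no


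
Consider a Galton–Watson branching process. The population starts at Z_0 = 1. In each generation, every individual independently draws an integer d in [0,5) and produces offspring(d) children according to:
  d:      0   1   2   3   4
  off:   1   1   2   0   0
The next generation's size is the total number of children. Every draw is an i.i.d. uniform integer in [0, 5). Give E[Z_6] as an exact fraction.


Outcome values over d=0..4: [1, 1, 2, 0, 0]
Σy = 4, Σy² = 6, M = 5
μ = 4/5 = 4/5,  σ² = 6/5 − (4/5)² = 14/25
E[Z_0] = 1
E[Z_1] = 4/5·E[Z_0] = 4/5
E[Z_2] = 4/5·E[Z_1] = 16/25
E[Z_3] = 4/5·E[Z_2] = 64/125
E[Z_4] = 4/5·E[Z_3] = 256/625
E[Z_5] = 4/5·E[Z_4] = 1024/3125
E[Z_6] = 4/5·E[Z_5] = 4096/15625

4096/15625


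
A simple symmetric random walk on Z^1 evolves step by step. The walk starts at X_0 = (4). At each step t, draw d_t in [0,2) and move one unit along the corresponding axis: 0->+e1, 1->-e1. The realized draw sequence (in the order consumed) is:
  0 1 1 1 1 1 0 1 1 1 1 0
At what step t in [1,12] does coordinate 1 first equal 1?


t=0: X=(4), d=0 → +e1, X_1=(5)
t=1: X=(5), d=1 → -e1, X_2=(4)
t=2: X=(4), d=1 → -e1, X_3=(3)
t=3: X=(3), d=1 → -e1, X_4=(2)
t=4: X=(2), d=1 → -e1, X_5=(1)
t=5: X=(1), d=1 → -e1, X_6=(0)
t=6: X=(0), d=0 → +e1, X_7=(1)
t=7: X=(1), d=1 → -e1, X_8=(0)
t=8: X=(0), d=1 → -e1, X_9=(-1)
t=9: X=(-1), d=1 → -e1, X_10=(-2)
t=10: X=(-2), d=1 → -e1, X_11=(-3)
t=11: X=(-3), d=0 → +e1, X_12=(-2)

5
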